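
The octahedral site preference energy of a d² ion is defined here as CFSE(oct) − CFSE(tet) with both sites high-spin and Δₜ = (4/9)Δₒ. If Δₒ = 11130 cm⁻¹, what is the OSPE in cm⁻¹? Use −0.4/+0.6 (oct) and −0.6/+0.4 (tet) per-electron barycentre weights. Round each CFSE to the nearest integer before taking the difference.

-2968

Octahedral high-spin t₂g² eg⁰: CFSE = -0.8 × 11130 = -8904 cm⁻¹.
Tetrahedral: e² t₂⁰, CFSE = 2(−0.6) + 0(+0.4) = -1.2Δₜ = -1.2 × (4/9) × 11130 = -5936 cm⁻¹.
OSPE = CFSE(oct) − CFSE(tet) = -8904 − (-5936) = -2968 cm⁻¹.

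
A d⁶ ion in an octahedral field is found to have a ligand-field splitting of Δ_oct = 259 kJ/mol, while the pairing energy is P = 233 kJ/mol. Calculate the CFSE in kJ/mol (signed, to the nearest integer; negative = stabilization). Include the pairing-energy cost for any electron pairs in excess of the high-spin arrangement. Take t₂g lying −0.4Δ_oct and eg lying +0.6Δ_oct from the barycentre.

With Δ_oct > P the complex is low-spin.
That gives t₂g⁶ eg⁰.
Orbital CFSE = -2.4Δ_oct = -2.4 × 259 = -622 kJ/mol.
Excess pairs vs high-spin: 3 − 1 = 2; pairing cost = +466 kJ/mol.
Net CFSE = -622 + 466 = -156 kJ/mol.

-156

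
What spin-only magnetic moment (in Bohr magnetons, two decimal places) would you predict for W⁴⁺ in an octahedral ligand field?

W is in group 6, so W⁴⁺ is d² (6 − 4 = 2).
Configuration: t₂g² eg⁰ → 2 unpaired electrons.
μ(spin-only) = √[2(2+2)] = √8 ≈ 2.83 Bohr magnetons.

2.83 Bohr magnetons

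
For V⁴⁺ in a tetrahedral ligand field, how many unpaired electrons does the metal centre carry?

V sits in group 5; removing 4 electrons leaves V⁴⁺ with 5 − 4 = 1 d electrons.
Tetrahedral fields are weak (Δₜ ≈ 4/9 Δₒ), so electrons fill high-spin.
Configuration: e^1 t2^0, giving 1 unpaired electron.

1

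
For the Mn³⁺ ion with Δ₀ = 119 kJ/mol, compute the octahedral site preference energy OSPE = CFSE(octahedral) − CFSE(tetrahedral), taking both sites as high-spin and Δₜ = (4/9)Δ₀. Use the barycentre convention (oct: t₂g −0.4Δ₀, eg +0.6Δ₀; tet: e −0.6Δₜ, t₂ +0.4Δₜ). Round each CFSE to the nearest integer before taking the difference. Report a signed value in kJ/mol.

-50

Mn³⁺: group 7, so d-count = 7 − 3 = 4.
Octahedral high-spin t2g^3 e_g^1: CFSE = -0.6 × 119 = -71 kJ/mol.
Tetrahedral: e^2 t2^2, CFSE = 2(−0.6) + 2(+0.4) = -0.4Δₜ = -0.4 × (4/9) × 119 = -21 kJ/mol.
OSPE = -71 − (-21) = -50 kJ/mol.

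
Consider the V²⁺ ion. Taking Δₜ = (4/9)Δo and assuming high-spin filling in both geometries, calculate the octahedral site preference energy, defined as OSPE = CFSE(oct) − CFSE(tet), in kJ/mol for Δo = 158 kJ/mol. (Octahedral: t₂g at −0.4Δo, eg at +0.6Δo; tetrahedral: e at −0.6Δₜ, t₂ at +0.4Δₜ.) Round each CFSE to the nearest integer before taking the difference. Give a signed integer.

V²⁺: group 5, so d-count = 5 − 2 = 3.
In an octahedral site d³ (HS) is t₂g³ eg⁰, giving CFSE(oct) = -1.2Δo = -190 kJ/mol.
Tetrahedral e² t₂¹ gives -0.8Δₜ = -0.8 × (4/9) × 158 = -56 kJ/mol.
OSPE = -190 − (-56) = -134 kJ/mol.

-134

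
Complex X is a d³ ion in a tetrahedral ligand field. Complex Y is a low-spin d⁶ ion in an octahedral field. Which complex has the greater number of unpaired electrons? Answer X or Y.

X

X: Tetrahedral fields are weak (Δₜ ≈ 4/9 Δₒ), so electrons fill high-spin; e² t₂¹ → 3 unpaired.
Y: t2g^6 e_g^0 → 0 unpaired.
So X has more unpaired electrons.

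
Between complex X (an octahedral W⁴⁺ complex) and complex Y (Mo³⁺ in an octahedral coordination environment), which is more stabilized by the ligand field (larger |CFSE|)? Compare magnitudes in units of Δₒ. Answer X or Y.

Y

X: W is in group 6, so W⁴⁺ is d² (6 − 4 = 2); t2g^2 e_g^0, CFSE = -0.8Δₒ.
Y: Mo is in group 6, so Mo³⁺ is d³ (6 − 3 = 3); For octahedral d³ the high- and low-spin configurations coincide; t₂g³ eg⁰, CFSE = -1.2Δₒ.
So Y has the larger |CFSE|.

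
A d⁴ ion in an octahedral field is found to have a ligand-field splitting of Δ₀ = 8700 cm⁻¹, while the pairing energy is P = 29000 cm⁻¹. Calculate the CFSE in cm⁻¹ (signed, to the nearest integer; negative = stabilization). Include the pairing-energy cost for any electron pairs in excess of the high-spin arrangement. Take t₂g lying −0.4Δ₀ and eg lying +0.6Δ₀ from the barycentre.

-5220

Since Δ₀ = 8700 cm⁻¹ < P = 29000 cm⁻¹, the complex adopts the high-spin configuration.
That gives t₂g³ eg¹.
Orbital CFSE = -0.6Δ₀ = -0.6 × 8700 = -5220 cm⁻¹.
High-spin has no excess pairs, so no pairing correction applies.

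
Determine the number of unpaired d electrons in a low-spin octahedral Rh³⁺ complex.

Group 9 minus oxidation state +3 gives a d⁶ configuration for Rh³⁺.
Configuration: t₂g⁶ eg⁰, giving 0 unpaired electrons.

0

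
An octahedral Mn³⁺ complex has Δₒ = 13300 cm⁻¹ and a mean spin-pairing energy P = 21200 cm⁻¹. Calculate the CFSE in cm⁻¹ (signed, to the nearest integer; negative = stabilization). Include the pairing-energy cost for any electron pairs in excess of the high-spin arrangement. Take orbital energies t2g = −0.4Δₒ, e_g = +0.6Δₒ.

Mn is in group 7, so Mn³⁺ is d⁴ (7 − 3 = 4).
Since Δₒ = 13300 cm⁻¹ < P = 21200 cm⁻¹, the complex adopts the high-spin configuration.
Configuration: t2g^3 e_g^1.
Orbital CFSE = -0.6Δₒ = -0.6 × 13300 = -7980 cm⁻¹.
High-spin has no excess pairs, so no pairing correction applies.

-7980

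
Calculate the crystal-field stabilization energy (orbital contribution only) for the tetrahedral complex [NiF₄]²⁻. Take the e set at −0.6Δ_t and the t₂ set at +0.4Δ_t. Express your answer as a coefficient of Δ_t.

Each F⁻ contributes -1; 4 × (-1) = -4. With overall charge -2, Ni is in the +2 oxidation state.
Ni²⁺: group 10, so d-count = 10 − 2 = 8.
Tetrahedral fields are weak (Δₜ ≈ 4/9 Δₒ), so electrons fill high-spin.
Configuration: e⁴ t₂⁴.
CFSE = 4(-0.6Δ_t) + 4(0.4Δ_t) = -2.4Δ_t + 1.6Δ_t = -0.8Δ_t.

-0.8 Δ_t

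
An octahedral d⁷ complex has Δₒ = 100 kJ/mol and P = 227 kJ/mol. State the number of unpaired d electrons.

3

Since Δₒ = 100 kJ/mol < P = 227 kJ/mol, the complex adopts the high-spin configuration.
That gives t₂g⁵ eg².
Unpaired electrons: 3.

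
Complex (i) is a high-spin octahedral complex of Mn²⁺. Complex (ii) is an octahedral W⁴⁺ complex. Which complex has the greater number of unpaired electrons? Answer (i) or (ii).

(i): Mn is in group 7, so Mn²⁺ is d⁵ (7 − 2 = 5); t₂g³ eg² → 5 unpaired.
(ii): W is in group 6, so W⁴⁺ is d² (6 − 4 = 2); t2g^2 e_g^0 → 2 unpaired.
So (i) has more unpaired electrons.

(i)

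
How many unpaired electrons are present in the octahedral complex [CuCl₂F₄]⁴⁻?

1

Ligand charges: 2×(-1) from Cl⁻ and 4×(-1) from F⁻ sum to -6; with overall charge -4, Cu is +2.
Cu is in group 11, so Cu²⁺ is d⁹ (11 − 2 = 9).
Configuration: t2g^6 e_g^3, giving 1 unpaired electron.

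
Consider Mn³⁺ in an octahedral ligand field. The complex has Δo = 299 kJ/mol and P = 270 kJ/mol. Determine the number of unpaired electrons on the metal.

Mn is in group 7, so Mn³⁺ is d⁴ (7 − 3 = 4).
Δo > P, so pairing is preferred: the ground state is low-spin.
Configuration: t₂g⁴ eg⁰.
Unpaired electrons: 2.

2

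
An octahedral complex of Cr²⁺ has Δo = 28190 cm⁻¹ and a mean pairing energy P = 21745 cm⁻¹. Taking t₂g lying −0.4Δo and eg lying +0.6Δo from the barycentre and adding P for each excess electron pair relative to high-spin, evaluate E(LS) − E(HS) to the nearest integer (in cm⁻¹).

Group 6 minus oxidation state +2 gives a d⁴ configuration for Cr²⁺.
In the high-spin limit (t₂g³ eg¹) the orbital term is -0.6Δo = -16914 cm⁻¹, with no excess pairing.
Low-spin: t₂g⁴ eg⁰, orbital CFSE = -1.6Δo = -45104 cm⁻¹; plus 1 excess pair × P = +21745 cm⁻¹; total -23359 cm⁻¹.
Thus E(LS) − E(HS) = -6445 cm⁻¹.

-6445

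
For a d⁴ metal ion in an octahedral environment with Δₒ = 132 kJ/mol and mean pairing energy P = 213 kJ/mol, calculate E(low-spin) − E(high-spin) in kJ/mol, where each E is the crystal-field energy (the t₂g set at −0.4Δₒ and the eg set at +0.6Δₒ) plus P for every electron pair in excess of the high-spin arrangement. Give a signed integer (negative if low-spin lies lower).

81

High-spin d⁴ fills as t₂g³ eg¹ with CFSE 3(−0.4) + 1(+0.6) = -0.6Δₒ = -79 kJ/mol.
Low-spin t₂g⁴ eg⁰ gives -1.6Δₒ = -211 kJ/mol, but forming 1 extra pair costs 1P = 213 kJ/mol, so E(LS) = -211 + 213 = 2 kJ/mol.
E(LS) − E(HS) = 2 − (-79) = 81 kJ/mol.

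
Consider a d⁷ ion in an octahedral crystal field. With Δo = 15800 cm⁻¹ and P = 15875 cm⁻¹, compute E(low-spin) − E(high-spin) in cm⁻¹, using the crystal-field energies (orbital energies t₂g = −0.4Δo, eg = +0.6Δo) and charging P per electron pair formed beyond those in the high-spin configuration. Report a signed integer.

High-spin d⁷ fills as t₂g⁵ eg² with CFSE 5(−0.4) + 2(+0.6) = -0.8Δo = -12640 cm⁻¹.
Low-spin: t₂g⁶ eg¹, orbital CFSE = -1.8Δo = -28440 cm⁻¹; plus 1 excess pair × P = +15875 cm⁻¹; total -12565 cm⁻¹.
The difference is -12565 − (-12640) = 75 cm⁻¹, so high-spin lies lower.

75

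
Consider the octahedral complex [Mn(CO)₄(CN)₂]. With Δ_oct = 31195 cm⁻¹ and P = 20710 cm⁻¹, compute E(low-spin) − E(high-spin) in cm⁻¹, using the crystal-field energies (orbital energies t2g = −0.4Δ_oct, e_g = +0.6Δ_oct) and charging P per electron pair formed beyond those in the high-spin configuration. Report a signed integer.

Ligand charges: 4×(+0) from CO and 2×(-1) from CN⁻ sum to -2; with overall charge +0, Mn is +2.
Group 7 minus oxidation state +2 gives a d⁵ configuration for Mn²⁺.
In the high-spin limit (t2g^3 e_g^2) the orbital term is 0.0Δ_oct = 0 cm⁻¹, with no excess pairing.
For low-spin the configuration is t2g^5 e_g^0: orbital energy -2.0 × 31195 = -62390 cm⁻¹, and 2 additional pairs relative to high-spin add 41420 cm⁻¹, giving -20970 cm⁻¹.
Thus E(LS) − E(HS) = -20970 cm⁻¹.

-20970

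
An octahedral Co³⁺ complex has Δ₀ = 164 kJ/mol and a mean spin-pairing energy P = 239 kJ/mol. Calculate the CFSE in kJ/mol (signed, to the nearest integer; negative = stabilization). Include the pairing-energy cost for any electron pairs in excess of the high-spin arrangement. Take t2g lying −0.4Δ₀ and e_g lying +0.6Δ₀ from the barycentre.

-66

Co is in group 9, so Co³⁺ is d⁶ (9 − 3 = 6).
Here Δ₀ < P (164 < 239), so the high-spin state is favoured.
Filling d⁶ accordingly: t2g^4 e_g^2.
Orbital CFSE = -0.4Δ₀ = -0.4 × 164 = -66 kJ/mol.
High-spin has no excess pairs, so no pairing correction applies.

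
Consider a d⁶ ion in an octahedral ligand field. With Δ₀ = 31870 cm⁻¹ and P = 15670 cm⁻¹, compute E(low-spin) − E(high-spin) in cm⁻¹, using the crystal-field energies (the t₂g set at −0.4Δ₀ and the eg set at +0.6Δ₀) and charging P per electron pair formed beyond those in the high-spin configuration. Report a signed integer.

-32400

In the high-spin limit (t₂g⁴ eg²) the orbital term is -0.4Δ₀ = -12748 cm⁻¹, with no excess pairing.
For low-spin the configuration is t₂g⁶ eg⁰: orbital energy -2.4 × 31870 = -76488 cm⁻¹, and 2 additional pairs relative to high-spin add 31340 cm⁻¹, giving -45148 cm⁻¹.
Thus E(LS) − E(HS) = -32400 cm⁻¹.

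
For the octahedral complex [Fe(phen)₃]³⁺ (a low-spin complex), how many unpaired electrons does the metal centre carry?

phen is neutral, so the +3 overall charge sits on Fe: oxidation state +3.
Group 8 minus oxidation state +3 gives a d⁵ configuration for Fe³⁺.
Configuration: t₂g⁵ eg⁰, giving 1 unpaired electron.

1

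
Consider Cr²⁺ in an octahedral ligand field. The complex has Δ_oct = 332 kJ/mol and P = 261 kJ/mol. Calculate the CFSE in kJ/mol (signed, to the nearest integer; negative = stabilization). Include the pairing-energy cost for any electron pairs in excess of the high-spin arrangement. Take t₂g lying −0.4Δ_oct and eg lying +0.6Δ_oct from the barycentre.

Cr²⁺: group 6, so d-count = 6 − 2 = 4.
Since Δ_oct = 332 kJ/mol > P = 261 kJ/mol, the complex adopts the low-spin configuration.
Configuration: t₂g⁴ eg⁰.
Orbital CFSE = -1.6Δ_oct = -1.6 × 332 = -531 kJ/mol.
Excess pairs vs high-spin: 1 − 0 = 1; pairing cost = +261 kJ/mol.
Net CFSE = -531 + 261 = -270 kJ/mol.

-270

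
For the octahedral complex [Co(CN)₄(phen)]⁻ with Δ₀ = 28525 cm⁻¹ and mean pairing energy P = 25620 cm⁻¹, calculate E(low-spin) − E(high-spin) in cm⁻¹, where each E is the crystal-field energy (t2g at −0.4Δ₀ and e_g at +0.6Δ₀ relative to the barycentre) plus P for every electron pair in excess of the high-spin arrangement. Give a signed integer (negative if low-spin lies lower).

Ligand charges: 4×(-1) from CN⁻ and 1×(+0) from phen sum to -4; with overall charge -1, Co is +3.
Co is in group 9, so Co³⁺ is d⁶ (9 − 3 = 6).
High-spin d⁶ fills as t2g^4 e_g^2 with CFSE 4(−0.4) + 2(+0.6) = -0.4Δ₀ = -11410 cm⁻¹.
Low-spin: t2g^6 e_g^0, orbital CFSE = -2.4Δ₀ = -68460 cm⁻¹; plus 2 excess pairs × P = +51240 cm⁻¹; total -17220 cm⁻¹.
E(LS) − E(HS) = -17220 − (-11410) = -5810 cm⁻¹.

-5810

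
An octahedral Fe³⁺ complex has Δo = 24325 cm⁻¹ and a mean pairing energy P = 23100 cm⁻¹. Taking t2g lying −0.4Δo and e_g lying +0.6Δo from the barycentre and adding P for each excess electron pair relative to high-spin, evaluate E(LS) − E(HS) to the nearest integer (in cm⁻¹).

-2450

Group 8 minus oxidation state +3 gives a d⁵ configuration for Fe³⁺.
In the high-spin limit (t2g^3 e_g^2) the orbital term is 0.0Δo = 0 cm⁻¹, with no excess pairing.
For low-spin the configuration is t2g^5 e_g^0: orbital energy -2.0 × 24325 = -48650 cm⁻¹, and 2 additional pairs relative to high-spin add 46200 cm⁻¹, giving -2450 cm⁻¹.
Thus E(LS) − E(HS) = -2450 cm⁻¹.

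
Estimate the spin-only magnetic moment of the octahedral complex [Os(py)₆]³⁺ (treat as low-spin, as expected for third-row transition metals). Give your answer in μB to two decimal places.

1.73 μB

py is neutral, so the +3 overall charge sits on Os: oxidation state +3.
Os sits in group 8; removing 3 electrons leaves Os³⁺ with 8 − 3 = 5 d electrons.
Configuration: t2g^5 e_g^0 → 1 unpaired electron.
μ(spin-only) = √[1(1+2)] = √3 ≈ 1.73 μB.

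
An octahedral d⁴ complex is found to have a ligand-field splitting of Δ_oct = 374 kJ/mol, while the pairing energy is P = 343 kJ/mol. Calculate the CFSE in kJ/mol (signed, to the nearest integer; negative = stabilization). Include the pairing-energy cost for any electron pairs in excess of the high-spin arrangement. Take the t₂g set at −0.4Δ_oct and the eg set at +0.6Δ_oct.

Δ_oct > P, so pairing is preferred: the ground state is low-spin.
Configuration: t₂g⁴ eg⁰.
Orbital CFSE = -1.6Δ_oct = -1.6 × 374 = -598 kJ/mol.
Excess pairs vs high-spin: 1 − 0 = 1; pairing cost = +343 kJ/mol.
Net CFSE = -598 + 343 = -255 kJ/mol.

-255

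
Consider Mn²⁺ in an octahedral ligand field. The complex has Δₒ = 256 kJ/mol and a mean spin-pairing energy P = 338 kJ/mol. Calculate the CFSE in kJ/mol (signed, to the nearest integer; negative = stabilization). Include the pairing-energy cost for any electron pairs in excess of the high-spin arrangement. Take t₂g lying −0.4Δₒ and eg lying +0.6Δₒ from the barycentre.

0

Mn²⁺: group 7, so d-count = 7 − 2 = 5.
Δₒ < P, so pairing is avoided: the ground state is high-spin.
Configuration: t₂g³ eg².
Orbital CFSE = 0.0Δₒ = 0.0 × 256 = 0 kJ/mol.
High-spin has no excess pairs, so no pairing correction applies.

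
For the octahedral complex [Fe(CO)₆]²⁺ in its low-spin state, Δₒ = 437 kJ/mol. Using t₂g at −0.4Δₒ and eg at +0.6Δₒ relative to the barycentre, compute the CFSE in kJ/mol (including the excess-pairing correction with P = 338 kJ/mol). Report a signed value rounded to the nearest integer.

CO is neutral, so the +2 overall charge sits on Fe: oxidation state +2.
Fe sits in group 8; removing 2 electrons leaves Fe²⁺ with 8 − 2 = 6 d electrons.
The d⁶ electrons fill as t₂g⁶ eg⁰.
The orbital stabilization is -2.4Δₒ = -2.4 × 437 = -1049 kJ/mol.
High-spin d⁶ would be t₂g⁴ eg² with 1 pair; low-spin has 3, so 2 excess pairs cost +2P = +676 kJ/mol.
Net CFSE = -1049 + 676 = -373 kJ/mol.

-373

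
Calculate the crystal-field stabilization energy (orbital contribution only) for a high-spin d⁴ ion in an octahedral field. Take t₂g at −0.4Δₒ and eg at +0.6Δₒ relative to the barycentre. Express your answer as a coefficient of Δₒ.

Configuration: t₂g³ eg¹.
CFSE = 3(-0.4Δₒ) + 1(0.6Δₒ) = -1.2Δₒ + 0.6Δₒ = -0.6Δₒ.

-0.6 Δₒ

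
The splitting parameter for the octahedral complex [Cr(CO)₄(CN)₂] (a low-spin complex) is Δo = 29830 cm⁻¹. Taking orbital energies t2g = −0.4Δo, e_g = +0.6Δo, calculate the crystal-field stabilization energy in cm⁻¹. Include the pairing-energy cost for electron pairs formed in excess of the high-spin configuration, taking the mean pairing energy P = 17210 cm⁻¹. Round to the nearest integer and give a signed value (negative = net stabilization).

Ligand charges: 4×(+0) from CO and 2×(-1) from CN⁻ sum to -2; with overall charge +0, Cr is +2.
Cr²⁺: group 6, so d-count = 6 − 2 = 4.
The d⁴ electrons fill as t2g^4 e_g^0.
Orbital CFSE = 4(-0.4) + 0(0.6) = -1.6Δo = -1.6 × 29830 = -47728 cm⁻¹.
High-spin d⁴ would be t2g^3 e_g^1 with 0 pairs; low-spin has 1, so 1 excess pair costs +1P = +17210 cm⁻¹.
Combining: -47728 + 17210 = -30518 cm⁻¹.

-30518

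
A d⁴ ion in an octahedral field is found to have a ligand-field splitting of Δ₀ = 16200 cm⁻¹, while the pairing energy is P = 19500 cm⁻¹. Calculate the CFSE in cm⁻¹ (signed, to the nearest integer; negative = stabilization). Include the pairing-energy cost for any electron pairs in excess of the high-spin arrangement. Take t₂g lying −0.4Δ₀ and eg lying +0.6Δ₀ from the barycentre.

-9720

Since Δ₀ = 16200 cm⁻¹ < P = 19500 cm⁻¹, the complex adopts the high-spin configuration.
Configuration: t₂g³ eg¹.
Orbital CFSE = -0.6Δ₀ = -0.6 × 16200 = -9720 cm⁻¹.
High-spin has no excess pairs, so no pairing correction applies.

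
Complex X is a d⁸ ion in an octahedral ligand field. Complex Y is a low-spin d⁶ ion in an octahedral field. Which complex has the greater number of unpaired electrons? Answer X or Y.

X

X: For octahedral d⁸ the high- and low-spin configurations coincide; t2g^6 e_g^2 → 2 unpaired.
Y: t2g^6 e_g^0 → 0 unpaired.
So X has more unpaired electrons.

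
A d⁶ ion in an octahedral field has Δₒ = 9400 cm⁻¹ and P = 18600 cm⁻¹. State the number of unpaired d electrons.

With Δₒ < P the complex is high-spin.
That gives t2g^4 e_g^2.
Unpaired electrons: 4.

4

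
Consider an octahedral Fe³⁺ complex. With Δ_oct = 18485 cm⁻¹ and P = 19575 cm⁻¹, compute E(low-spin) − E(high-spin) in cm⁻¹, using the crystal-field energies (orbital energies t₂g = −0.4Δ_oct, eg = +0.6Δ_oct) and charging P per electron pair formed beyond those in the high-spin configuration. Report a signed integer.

2180

Fe³⁺: group 8, so d-count = 8 − 3 = 5.
High-spin d⁵ fills as t₂g³ eg² with CFSE 3(−0.4) + 2(+0.6) = 0.0Δ_oct = 0 cm⁻¹.
For low-spin the configuration is t₂g⁵ eg⁰: orbital energy -2.0 × 18485 = -36970 cm⁻¹, and 2 additional pairs relative to high-spin add 39150 cm⁻¹, giving 2180 cm⁻¹.
E(LS) − E(HS) = 2180 − (0) = 2180 cm⁻¹.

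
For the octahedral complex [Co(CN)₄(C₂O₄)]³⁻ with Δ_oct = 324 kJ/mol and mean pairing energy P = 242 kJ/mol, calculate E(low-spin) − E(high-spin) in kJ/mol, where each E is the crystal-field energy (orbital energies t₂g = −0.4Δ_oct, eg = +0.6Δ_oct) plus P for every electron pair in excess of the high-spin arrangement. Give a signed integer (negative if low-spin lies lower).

Ligand charges: 4×(-1) from CN⁻ and 1×(-2) from C₂O₄²⁻ sum to -6; with overall charge -3, Co is +3.
Co sits in group 9; removing 3 electrons leaves Co³⁺ with 9 − 3 = 6 d electrons.
In the high-spin limit (t₂g⁴ eg²) the orbital term is -0.4Δ_oct = -130 kJ/mol, with no excess pairing.
Low-spin t₂g⁶ eg⁰ gives -2.4Δ_oct = -778 kJ/mol, but forming 2 extra pairs costs 2P = 484 kJ/mol, so E(LS) = -778 + 484 = -294 kJ/mol.
The difference is -294 − (-130) = -164 kJ/mol, so low-spin lies lower.

-164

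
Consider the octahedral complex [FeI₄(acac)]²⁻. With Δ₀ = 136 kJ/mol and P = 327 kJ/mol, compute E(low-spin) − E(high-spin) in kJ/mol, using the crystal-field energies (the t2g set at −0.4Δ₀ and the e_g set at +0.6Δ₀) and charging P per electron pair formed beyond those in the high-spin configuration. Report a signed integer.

382

Ligand charges: 4×(-1) from I⁻ and 1×(-1) from acac⁻ sum to -5; with overall charge -2, Fe is +3.
Fe is in group 8, so Fe³⁺ is d⁵ (8 − 3 = 5).
In the high-spin limit (t2g^3 e_g^2) the orbital term is 0.0Δ₀ = 0 kJ/mol, with no excess pairing.
Low-spin: t2g^5 e_g^0, orbital CFSE = -2.0Δ₀ = -272 kJ/mol; plus 2 excess pairs × P = +654 kJ/mol; total 382 kJ/mol.
Thus E(LS) − E(HS) = 382 kJ/mol.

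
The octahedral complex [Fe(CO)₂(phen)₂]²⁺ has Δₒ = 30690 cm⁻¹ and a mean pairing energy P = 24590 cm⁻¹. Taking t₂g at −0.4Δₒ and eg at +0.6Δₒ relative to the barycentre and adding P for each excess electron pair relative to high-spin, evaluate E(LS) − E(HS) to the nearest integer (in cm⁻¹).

Ligand charges: 2×(+0) from CO and 2×(+0) from phen sum to +0; with overall charge +2, Fe is +2.
Fe²⁺: group 8, so d-count = 8 − 2 = 6.
In the high-spin limit (t₂g⁴ eg²) the orbital term is -0.4Δₒ = -12276 cm⁻¹, with no excess pairing.
Low-spin: t₂g⁶ eg⁰, orbital CFSE = -2.4Δₒ = -73656 cm⁻¹; plus 2 excess pairs × P = +49180 cm⁻¹; total -24476 cm⁻¹.
Thus E(LS) − E(HS) = -12200 cm⁻¹.

-12200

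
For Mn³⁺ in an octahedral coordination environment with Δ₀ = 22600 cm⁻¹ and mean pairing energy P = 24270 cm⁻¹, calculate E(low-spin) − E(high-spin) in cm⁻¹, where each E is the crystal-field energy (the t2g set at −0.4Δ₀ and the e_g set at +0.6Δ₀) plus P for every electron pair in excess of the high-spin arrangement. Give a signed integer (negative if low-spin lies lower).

Mn is in group 7, so Mn³⁺ is d⁴ (7 − 3 = 4).
High-spin d⁴ fills as t2g^3 e_g^1 with CFSE 3(−0.4) + 1(+0.6) = -0.6Δ₀ = -13560 cm⁻¹.
Low-spin: t2g^4 e_g^0, orbital CFSE = -1.6Δ₀ = -36160 cm⁻¹; plus 1 excess pair × P = +24270 cm⁻¹; total -11890 cm⁻¹.
The difference is -11890 − (-13560) = 1670 cm⁻¹, so high-spin lies lower.

1670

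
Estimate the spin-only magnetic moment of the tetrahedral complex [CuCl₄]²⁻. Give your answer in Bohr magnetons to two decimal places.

1.73 Bohr magnetons

Each Cl⁻ contributes -1; 4 × (-1) = -4. With overall charge -2, Cu is in the +2 oxidation state.
Cu²⁺: group 11, so d-count = 11 − 2 = 9.
Tetrahedral fields are weak (Δₜ ≈ 4/9 Δₒ), so electrons fill high-spin.
Configuration: e⁴ t₂⁵ → 1 unpaired electron.
μ(spin-only) = √[1(1+2)] = √3 ≈ 1.73 Bohr magnetons.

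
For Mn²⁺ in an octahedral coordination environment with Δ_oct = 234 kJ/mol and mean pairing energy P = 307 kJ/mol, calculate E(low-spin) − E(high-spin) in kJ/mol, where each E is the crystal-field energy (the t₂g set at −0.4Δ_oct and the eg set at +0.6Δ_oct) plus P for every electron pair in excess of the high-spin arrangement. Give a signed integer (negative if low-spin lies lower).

146

Mn is in group 7, so Mn²⁺ is d⁵ (7 − 2 = 5).
High-spin d⁵ fills as t₂g³ eg² with CFSE 3(−0.4) + 2(+0.6) = 0.0Δ_oct = 0 kJ/mol.
For low-spin the configuration is t₂g⁵ eg⁰: orbital energy -2.0 × 234 = -468 kJ/mol, and 2 additional pairs relative to high-spin add 614 kJ/mol, giving 146 kJ/mol.
The difference is 146 − (0) = 146 kJ/mol, so high-spin lies lower.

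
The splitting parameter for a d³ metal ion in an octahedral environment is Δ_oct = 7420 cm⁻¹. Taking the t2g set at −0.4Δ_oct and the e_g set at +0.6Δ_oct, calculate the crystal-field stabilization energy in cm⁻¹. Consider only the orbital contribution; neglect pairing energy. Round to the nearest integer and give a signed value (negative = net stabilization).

For octahedral d³ the high- and low-spin configurations coincide.
The d³ electrons fill as t2g^3 e_g^0.
The orbital stabilization is -1.2Δ_oct = -1.2 × 7420 = -8904 cm⁻¹.

-8904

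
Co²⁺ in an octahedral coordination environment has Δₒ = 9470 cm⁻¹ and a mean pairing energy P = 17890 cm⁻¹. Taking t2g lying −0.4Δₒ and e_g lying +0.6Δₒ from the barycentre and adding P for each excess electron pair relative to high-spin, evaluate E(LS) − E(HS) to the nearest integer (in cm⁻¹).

Group 9 minus oxidation state +2 gives a d⁷ configuration for Co²⁺.
High-spin d⁷ fills as t2g^5 e_g^2 with CFSE 5(−0.4) + 2(+0.6) = -0.8Δₒ = -7576 cm⁻¹.
For low-spin the configuration is t2g^6 e_g^1: orbital energy -1.8 × 9470 = -17046 cm⁻¹, and 1 additional pair relative to high-spin adds 17890 cm⁻¹, giving 844 cm⁻¹.
E(LS) − E(HS) = 844 − (-7576) = 8420 cm⁻¹.

8420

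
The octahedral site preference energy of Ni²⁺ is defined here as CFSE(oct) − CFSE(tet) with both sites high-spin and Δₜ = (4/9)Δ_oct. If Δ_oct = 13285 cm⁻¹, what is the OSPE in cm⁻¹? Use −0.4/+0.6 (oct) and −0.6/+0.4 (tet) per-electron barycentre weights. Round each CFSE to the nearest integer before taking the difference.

-11218

Group 10 minus oxidation state +2 gives a d⁸ configuration for Ni²⁺.
Octahedral (high-spin): t₂g⁶ eg², CFSE = 6(−0.4) + 2(+0.6) = -1.2Δ_oct = -1.2 × 13285 = -15942 cm⁻¹.
Tetrahedral: e⁴ t₂⁴, CFSE = 4(−0.6) + 4(+0.4) = -0.8Δₜ = -0.8 × (4/9) × 13285 = -4724 cm⁻¹.
OSPE = CFSE(oct) − CFSE(tet) = -15942 − (-4724) = -11218 cm⁻¹.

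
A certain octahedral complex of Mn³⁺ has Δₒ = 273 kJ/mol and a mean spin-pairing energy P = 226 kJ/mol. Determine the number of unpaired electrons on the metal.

Mn³⁺: group 7, so d-count = 7 − 3 = 4.
Δₒ > P, so pairing is preferred: the ground state is low-spin.
That gives t₂g⁴ eg⁰.
Unpaired electrons: 2.

2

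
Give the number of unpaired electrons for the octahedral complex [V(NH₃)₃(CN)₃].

Ligand charges: 3×(+0) from NH₃ and 3×(-1) from CN⁻ sum to -3; with overall charge +0, V is +3.
V is in group 5, so V³⁺ is d² (5 − 3 = 2).
Configuration: t2g^2 e_g^0, giving 2 unpaired electrons.

2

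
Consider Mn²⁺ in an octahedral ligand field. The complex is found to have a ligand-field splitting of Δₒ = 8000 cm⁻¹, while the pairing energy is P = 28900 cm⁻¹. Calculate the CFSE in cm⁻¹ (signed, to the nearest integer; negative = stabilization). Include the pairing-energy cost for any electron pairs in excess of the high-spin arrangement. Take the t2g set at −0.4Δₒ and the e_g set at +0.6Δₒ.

0

Mn²⁺: group 7, so d-count = 7 − 2 = 5.
With Δₒ < P the complex is high-spin.
Configuration: t2g^3 e_g^2.
Orbital CFSE = 0.0Δₒ = 0.0 × 8000 = 0 cm⁻¹.
High-spin has no excess pairs, so no pairing correction applies.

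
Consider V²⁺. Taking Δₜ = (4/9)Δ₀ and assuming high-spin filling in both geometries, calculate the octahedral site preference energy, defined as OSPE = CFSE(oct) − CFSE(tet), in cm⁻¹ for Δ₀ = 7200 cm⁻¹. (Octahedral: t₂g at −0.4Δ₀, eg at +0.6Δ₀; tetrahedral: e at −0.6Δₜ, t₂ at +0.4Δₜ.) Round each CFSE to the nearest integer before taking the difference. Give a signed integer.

V²⁺: group 5, so d-count = 5 − 2 = 3.
Octahedral high-spin t2g^3 e_g^0: CFSE = -1.2 × 7200 = -8640 cm⁻¹.
Tetrahedral e^2 t2^1 gives -0.8Δₜ = -0.8 × (4/9) × 7200 = -2560 cm⁻¹.
OSPE = -8640 − (-2560) = -6080 cm⁻¹.

-6080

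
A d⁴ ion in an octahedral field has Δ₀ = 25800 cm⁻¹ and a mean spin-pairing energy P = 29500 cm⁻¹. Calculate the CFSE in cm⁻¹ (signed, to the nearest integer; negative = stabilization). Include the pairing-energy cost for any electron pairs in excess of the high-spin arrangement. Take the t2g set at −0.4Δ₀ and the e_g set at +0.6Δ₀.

-15480

Here Δ₀ < P (25800 < 29500), so the high-spin state is favoured.
Filling d⁴ accordingly: t2g^3 e_g^1.
Orbital CFSE = -0.6Δ₀ = -0.6 × 25800 = -15480 cm⁻¹.
High-spin has no excess pairs, so no pairing correction applies.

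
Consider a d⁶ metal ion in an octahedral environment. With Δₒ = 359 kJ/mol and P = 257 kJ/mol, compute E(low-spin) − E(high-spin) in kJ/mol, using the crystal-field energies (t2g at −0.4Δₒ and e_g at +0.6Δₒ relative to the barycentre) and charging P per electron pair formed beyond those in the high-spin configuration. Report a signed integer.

High-spin d⁶ fills as t2g^4 e_g^2 with CFSE 4(−0.4) + 2(+0.6) = -0.4Δₒ = -144 kJ/mol.
Low-spin t2g^6 e_g^0 gives -2.4Δₒ = -862 kJ/mol, but forming 2 extra pairs costs 2P = 514 kJ/mol, so E(LS) = -862 + 514 = -348 kJ/mol.
The difference is -348 − (-144) = -204 kJ/mol, so low-spin lies lower.

-204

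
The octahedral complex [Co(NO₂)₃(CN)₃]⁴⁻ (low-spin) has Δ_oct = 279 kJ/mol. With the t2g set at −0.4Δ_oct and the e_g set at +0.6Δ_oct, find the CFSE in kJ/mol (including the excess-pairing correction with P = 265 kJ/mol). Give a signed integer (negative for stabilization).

Ligand charges: 3×(-1) from NO₂⁻ and 3×(-1) from CN⁻ sum to -6; with overall charge -4, Co is +2.
Co²⁺: group 9, so d-count = 9 − 2 = 7.
Configuration: t2g^6 e_g^1.
CFSE(orbital) = 6×(-0.4Δ_oct) + 1×(0.6Δ_oct) = -1.8Δ_oct; with Δ_oct = 279 kJ/mol that is -502 kJ/mol.
Relative to high-spin t2g^5 e_g^2 (2 paired), the low-spin configuration has 1 additional pair, contributing +1 × 265 = +265 kJ/mol.
Overall CFSE = -502 + 265 = -237 kJ/mol.

-237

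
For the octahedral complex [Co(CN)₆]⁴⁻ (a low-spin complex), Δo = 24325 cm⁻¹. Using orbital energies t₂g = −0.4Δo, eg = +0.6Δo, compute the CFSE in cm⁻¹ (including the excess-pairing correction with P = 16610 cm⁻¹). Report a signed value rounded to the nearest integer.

Each CN⁻ contributes -1; 6 × (-1) = -6. With overall charge -4, Co is in the +2 oxidation state.
Co is in group 9, so Co²⁺ is d⁷ (9 − 2 = 7).
Electron filling gives t₂g⁶ eg¹.
CFSE(orbital) = 6×(-0.4Δo) + 1×(0.6Δo) = -1.8Δo; with Δo = 24325 cm⁻¹ that is -43785 cm⁻¹.
High-spin d⁷ would be t₂g⁵ eg² with 2 pairs; low-spin has 3, so 1 excess pair costs +1P = +16610 cm⁻¹.
Net CFSE = -43785 + 16610 = -27175 cm⁻¹.

-27175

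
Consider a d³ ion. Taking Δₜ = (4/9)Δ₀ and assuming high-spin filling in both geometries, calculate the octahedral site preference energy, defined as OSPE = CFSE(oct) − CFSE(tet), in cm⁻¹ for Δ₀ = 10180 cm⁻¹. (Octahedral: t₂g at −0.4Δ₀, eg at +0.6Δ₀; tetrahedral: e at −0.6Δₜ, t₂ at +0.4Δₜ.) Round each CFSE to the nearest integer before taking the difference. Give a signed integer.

-8596

In an octahedral site d³ (HS) is t2g^3 e_g^0, giving CFSE(oct) = -1.2Δ₀ = -12216 cm⁻¹.
Tetrahedral e^2 t2^1 gives -0.8Δₜ = -0.8 × (4/9) × 10180 = -3620 cm⁻¹.
OSPE = -12216 − (-3620) = -8596 cm⁻¹.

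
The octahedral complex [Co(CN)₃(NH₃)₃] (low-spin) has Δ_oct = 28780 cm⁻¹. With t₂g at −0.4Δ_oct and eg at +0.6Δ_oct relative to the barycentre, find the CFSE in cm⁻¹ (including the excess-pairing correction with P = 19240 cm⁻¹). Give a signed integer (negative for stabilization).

-30592

Ligand charges: 3×(-1) from CN⁻ and 3×(+0) from NH₃ sum to -3; with overall charge +0, Co is +3.
Co is in group 9, so Co³⁺ is d⁶ (9 − 3 = 6).
The d⁶ electrons fill as t₂g⁶ eg⁰.
CFSE(orbital) = 6×(-0.4Δ_oct) + 0×(0.6Δ_oct) = -2.4Δ_oct; with Δ_oct = 28780 cm⁻¹ that is -69072 cm⁻¹.
High-spin d⁶ would be t₂g⁴ eg² with 1 pair; low-spin has 3, so 2 excess pairs cost +2P = +38480 cm⁻¹.
Overall CFSE = -69072 + 38480 = -30592 cm⁻¹.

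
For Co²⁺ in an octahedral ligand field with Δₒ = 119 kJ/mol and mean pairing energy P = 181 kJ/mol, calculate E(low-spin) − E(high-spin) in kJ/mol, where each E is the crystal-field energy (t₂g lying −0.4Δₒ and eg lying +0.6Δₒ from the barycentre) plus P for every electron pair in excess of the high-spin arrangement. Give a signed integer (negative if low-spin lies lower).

62

Co sits in group 9; removing 2 electrons leaves Co²⁺ with 9 − 2 = 7 d electrons.
High-spin d⁷ fills as t₂g⁵ eg² with CFSE 5(−0.4) + 2(+0.6) = -0.8Δₒ = -95 kJ/mol.
Low-spin: t₂g⁶ eg¹, orbital CFSE = -1.8Δₒ = -214 kJ/mol; plus 1 excess pair × P = +181 kJ/mol; total -33 kJ/mol.
Thus E(LS) − E(HS) = 62 kJ/mol.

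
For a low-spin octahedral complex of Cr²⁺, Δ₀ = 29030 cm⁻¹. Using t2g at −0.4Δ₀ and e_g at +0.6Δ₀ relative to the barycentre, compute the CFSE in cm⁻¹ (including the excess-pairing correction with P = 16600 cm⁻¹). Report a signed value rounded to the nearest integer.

Group 6 minus oxidation state +2 gives a d⁴ configuration for Cr²⁺.
Electron filling gives t2g^4 e_g^0.
CFSE(orbital) = 4×(-0.4Δ₀) + 0×(0.6Δ₀) = -1.6Δ₀; with Δ₀ = 29030 cm⁻¹ that is -46448 cm⁻¹.
Relative to high-spin t2g^3 e_g^1 (0 paired), the low-spin configuration has 1 additional pair, contributing +1 × 16600 = +16600 cm⁻¹.
Net CFSE = -46448 + 16600 = -29848 cm⁻¹.

-29848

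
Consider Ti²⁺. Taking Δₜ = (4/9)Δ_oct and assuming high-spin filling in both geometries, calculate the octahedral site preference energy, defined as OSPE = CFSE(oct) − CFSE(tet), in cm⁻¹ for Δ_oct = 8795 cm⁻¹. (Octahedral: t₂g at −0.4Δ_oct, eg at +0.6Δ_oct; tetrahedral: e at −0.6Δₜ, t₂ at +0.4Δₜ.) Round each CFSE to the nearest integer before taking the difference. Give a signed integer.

-2345

Ti²⁺: group 4, so d-count = 4 − 2 = 2.
Octahedral (high-spin): t2g^2 e_g^0, CFSE = 2(−0.4) + 0(+0.6) = -0.8Δ_oct = -0.8 × 8795 = -7036 cm⁻¹.
In a tetrahedral site the filling is e^2 t2^0: CFSE(tet) = -1.2Δₜ = -1.2 × (4/9)(8795) = -4691 cm⁻¹.
Subtracting, OSPE = -7036 − (-4691) = -2345 cm⁻¹.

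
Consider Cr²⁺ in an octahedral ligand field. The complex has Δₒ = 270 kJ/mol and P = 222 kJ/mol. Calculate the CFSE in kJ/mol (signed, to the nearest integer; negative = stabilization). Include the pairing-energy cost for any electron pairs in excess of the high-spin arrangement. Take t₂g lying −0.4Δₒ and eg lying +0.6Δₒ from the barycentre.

-210

Cr sits in group 6; removing 2 electrons leaves Cr²⁺ with 6 − 2 = 4 d electrons.
Since Δₒ = 270 kJ/mol > P = 222 kJ/mol, the complex adopts the low-spin configuration.
Filling d⁴ accordingly: t₂g⁴ eg⁰.
Orbital CFSE = -1.6Δₒ = -1.6 × 270 = -432 kJ/mol.
Excess pairs vs high-spin: 1 − 0 = 1; pairing cost = +222 kJ/mol.
Net CFSE = -432 + 222 = -210 kJ/mol.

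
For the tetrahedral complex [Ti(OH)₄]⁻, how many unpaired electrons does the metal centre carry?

1

Each OH⁻ contributes -1; 4 × (-1) = -4. With overall charge -1, Ti is in the +3 oxidation state.
Ti³⁺: group 4, so d-count = 4 − 3 = 1.
Tetrahedral splitting is small, so the complex is high-spin.
Configuration: e¹ t₂⁰, giving 1 unpaired electron.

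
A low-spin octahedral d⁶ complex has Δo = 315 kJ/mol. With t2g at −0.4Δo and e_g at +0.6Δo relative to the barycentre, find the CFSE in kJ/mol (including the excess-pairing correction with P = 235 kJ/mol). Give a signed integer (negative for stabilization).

Configuration: t2g^6 e_g^0.
The orbital stabilization is -2.4Δo = -2.4 × 315 = -756 kJ/mol.
Relative to high-spin t2g^4 e_g^2 (1 paired), the low-spin configuration has 2 additional pairs, contributing +2 × 235 = +470 kJ/mol.
Overall CFSE = -756 + 470 = -286 kJ/mol.

-286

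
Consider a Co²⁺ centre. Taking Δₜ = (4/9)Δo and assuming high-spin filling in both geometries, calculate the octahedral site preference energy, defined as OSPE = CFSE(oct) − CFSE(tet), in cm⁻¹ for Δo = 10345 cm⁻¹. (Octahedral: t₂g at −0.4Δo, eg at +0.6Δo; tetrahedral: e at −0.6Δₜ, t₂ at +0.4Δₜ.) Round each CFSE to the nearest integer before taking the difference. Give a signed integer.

-2759

Group 9 minus oxidation state +2 gives a d⁷ configuration for Co²⁺.
Octahedral high-spin t2g^5 e_g^2: CFSE = -0.8 × 10345 = -8276 cm⁻¹.
Tetrahedral: e^4 t2^3, CFSE = 4(−0.6) + 3(+0.4) = -1.2Δₜ = -1.2 × (4/9) × 10345 = -5517 cm⁻¹.
OSPE = CFSE(oct) − CFSE(tet) = -8276 − (-5517) = -2759 cm⁻¹.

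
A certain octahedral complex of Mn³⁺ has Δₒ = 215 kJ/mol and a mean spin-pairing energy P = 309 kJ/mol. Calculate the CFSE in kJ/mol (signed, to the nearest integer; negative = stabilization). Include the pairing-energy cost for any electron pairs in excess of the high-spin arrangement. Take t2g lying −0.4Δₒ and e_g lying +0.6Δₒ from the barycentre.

-129

Mn³⁺: group 7, so d-count = 7 − 3 = 4.
Since Δₒ = 215 kJ/mol < P = 309 kJ/mol, the complex adopts the high-spin configuration.
Filling d⁴ accordingly: t2g^3 e_g^1.
Orbital CFSE = -0.6Δₒ = -0.6 × 215 = -129 kJ/mol.
High-spin has no excess pairs, so no pairing correction applies.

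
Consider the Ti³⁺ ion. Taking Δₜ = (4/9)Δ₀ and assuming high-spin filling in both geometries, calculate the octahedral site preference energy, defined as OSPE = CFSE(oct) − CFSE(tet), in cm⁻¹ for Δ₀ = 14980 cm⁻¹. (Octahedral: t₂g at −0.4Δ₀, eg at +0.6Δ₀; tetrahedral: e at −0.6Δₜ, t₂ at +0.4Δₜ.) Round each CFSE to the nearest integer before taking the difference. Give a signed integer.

Ti is in group 4, so Ti³⁺ is d¹ (4 − 3 = 1).
Octahedral high-spin t2g^1 e_g^0: CFSE = -0.4 × 14980 = -5992 cm⁻¹.
Tetrahedral e^1 t2^0 gives -0.6Δₜ = -0.6 × (4/9) × 14980 = -3995 cm⁻¹.
OSPE = CFSE(oct) − CFSE(tet) = -5992 − (-3995) = -1997 cm⁻¹.

-1997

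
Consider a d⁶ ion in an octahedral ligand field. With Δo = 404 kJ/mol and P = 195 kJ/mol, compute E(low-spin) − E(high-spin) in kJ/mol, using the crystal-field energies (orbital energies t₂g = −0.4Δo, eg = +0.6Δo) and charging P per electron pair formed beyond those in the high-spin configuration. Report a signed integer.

In the high-spin limit (t₂g⁴ eg²) the orbital term is -0.4Δo = -162 kJ/mol, with no excess pairing.
Low-spin: t₂g⁶ eg⁰, orbital CFSE = -2.4Δo = -970 kJ/mol; plus 2 excess pairs × P = +390 kJ/mol; total -580 kJ/mol.
The difference is -580 − (-162) = -418 kJ/mol, so low-spin lies lower.

-418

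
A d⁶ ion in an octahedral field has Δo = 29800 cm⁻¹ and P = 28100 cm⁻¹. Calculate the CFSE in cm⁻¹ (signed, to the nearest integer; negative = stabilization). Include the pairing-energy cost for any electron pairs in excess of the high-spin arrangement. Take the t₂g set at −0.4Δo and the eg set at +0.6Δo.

-15320

With Δo > P the complex is low-spin.
That gives t₂g⁶ eg⁰.
Orbital CFSE = -2.4Δo = -2.4 × 29800 = -71520 cm⁻¹.
Excess pairs vs high-spin: 3 − 1 = 2; pairing cost = +56200 cm⁻¹.
Net CFSE = -71520 + 56200 = -15320 cm⁻¹.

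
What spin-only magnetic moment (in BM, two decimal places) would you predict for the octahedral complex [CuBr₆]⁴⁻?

Each Br⁻ contributes -1; 6 × (-1) = -6. With overall charge -4, Cu is in the +2 oxidation state.
Cu²⁺: group 11, so d-count = 11 − 2 = 9.
Configuration: t₂g⁶ eg³ → 1 unpaired electron.
μ(spin-only) = √[1(1+2)] = √3 ≈ 1.73 BM.

1.73 BM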